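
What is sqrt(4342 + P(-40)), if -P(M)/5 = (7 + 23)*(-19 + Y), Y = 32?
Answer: 2*sqrt(598) ≈ 48.908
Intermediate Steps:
P(M) = -1950 (P(M) = -5*(7 + 23)*(-19 + 32) = -150*13 = -5*390 = -1950)
sqrt(4342 + P(-40)) = sqrt(4342 - 1950) = sqrt(2392) = 2*sqrt(598)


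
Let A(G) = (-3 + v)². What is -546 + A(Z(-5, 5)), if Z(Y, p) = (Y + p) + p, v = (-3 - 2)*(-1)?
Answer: -542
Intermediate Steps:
v = 5 (v = -5*(-1) = 5)
Z(Y, p) = Y + 2*p
A(G) = 4 (A(G) = (-3 + 5)² = 2² = 4)
-546 + A(Z(-5, 5)) = -546 + 4 = -542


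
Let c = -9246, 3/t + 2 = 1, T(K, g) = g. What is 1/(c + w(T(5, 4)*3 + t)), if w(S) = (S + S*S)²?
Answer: -1/1146 ≈ -0.00087260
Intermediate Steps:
t = -3 (t = 3/(-2 + 1) = 3/(-1) = 3*(-1) = -3)
w(S) = (S + S²)²
1/(c + w(T(5, 4)*3 + t)) = 1/(-9246 + (4*3 - 3)²*(1 + (4*3 - 3))²) = 1/(-9246 + (12 - 3)²*(1 + (12 - 3))²) = 1/(-9246 + 9²*(1 + 9)²) = 1/(-9246 + 81*10²) = 1/(-9246 + 81*100) = 1/(-9246 + 8100) = 1/(-1146) = -1/1146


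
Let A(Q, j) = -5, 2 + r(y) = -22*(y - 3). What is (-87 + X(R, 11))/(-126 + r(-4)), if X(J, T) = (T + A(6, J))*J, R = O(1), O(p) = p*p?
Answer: -81/26 ≈ -3.1154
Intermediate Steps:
r(y) = 64 - 22*y (r(y) = -2 - 22*(y - 3) = -2 - 22*(-3 + y) = -2 + (66 - 22*y) = 64 - 22*y)
O(p) = p²
R = 1 (R = 1² = 1)
X(J, T) = J*(-5 + T) (X(J, T) = (T - 5)*J = (-5 + T)*J = J*(-5 + T))
(-87 + X(R, 11))/(-126 + r(-4)) = (-87 + 1*(-5 + 11))/(-126 + (64 - 22*(-4))) = (-87 + 1*6)/(-126 + (64 + 88)) = (-87 + 6)/(-126 + 152) = -81/26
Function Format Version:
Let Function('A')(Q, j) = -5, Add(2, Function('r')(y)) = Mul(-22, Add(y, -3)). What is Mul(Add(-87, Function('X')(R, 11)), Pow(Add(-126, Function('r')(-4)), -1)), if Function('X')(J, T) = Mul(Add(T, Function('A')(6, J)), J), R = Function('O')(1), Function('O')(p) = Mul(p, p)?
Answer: Rational(-81, 26) ≈ -3.1154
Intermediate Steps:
Function('r')(y) = Add(64, Mul(-22, y)) (Function('r')(y) = Add(-2, Mul(-22, Add(y, -3))) = Add(-2, Mul(-22, Add(-3, y))) = Add(-2, Add(66, Mul(-22, y))) = Add(64, Mul(-22, y)))
Function('O')(p) = Pow(p, 2)
R = 1 (R = Pow(1, 2) = 1)
Function('X')(J, T) = Mul(J, Add(-5, T)) (Function('X')(J, T) = Mul(Add(T, -5), J) = Mul(Add(-5, T), J) = Mul(J, Add(-5, T)))
Mul(Add(-87, Function('X')(R, 11)), Pow(Add(-126, Function('r')(-4)), -1)) = Mul(Add(-87, Mul(1, Add(-5, 11))), Pow(Add(-126, Add(64, Mul(-22, -4))), -1)) = Mul(Add(-87, Mul(1, 6)), Pow(Add(-126, Add(64, 88)), -1)) = Mul(Add(-87, 6), Pow(Add(-126, 152), -1)) = Mul(-81, Pow(26, -1)) = Mul(-81, Rational(1, 26)) = Rational(-81, 26)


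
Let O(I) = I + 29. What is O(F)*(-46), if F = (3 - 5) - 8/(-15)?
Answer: -18998/15 ≈ -1266.5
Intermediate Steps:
F = -22/15 (F = -2 - 8*(-1)/15 = -2 - 1*(-8/15) = -2 + 8/15 = -22/15 ≈ -1.4667)
O(I) = 29 + I
O(F)*(-46) = (29 - 22/15)*(-46) = (413/15)*(-46) = -18998/15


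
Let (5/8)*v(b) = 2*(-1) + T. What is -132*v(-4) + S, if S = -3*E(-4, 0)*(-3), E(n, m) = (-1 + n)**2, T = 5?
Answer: -2043/5 ≈ -408.60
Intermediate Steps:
v(b) = 24/5 (v(b) = 8*(2*(-1) + 5)/5 = 8*(-2 + 5)/5 = (8/5)*3 = 24/5)
S = 225 (S = -3*(-1 - 4)**2*(-3) = -3*(-5)**2*(-3) = -3*25*(-3) = -75*(-3) = 225)
-132*v(-4) + S = -132*24/5 + 225 = -3168/5 + 225 = -2043/5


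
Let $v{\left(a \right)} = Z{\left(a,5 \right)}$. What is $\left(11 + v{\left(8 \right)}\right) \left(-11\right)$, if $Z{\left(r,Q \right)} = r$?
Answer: $-209$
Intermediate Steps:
$v{\left(a \right)} = a$
$\left(11 + v{\left(8 \right)}\right) \left(-11\right) = \left(11 + 8\right) \left(-11\right) = 19 \left(-11\right) = -209$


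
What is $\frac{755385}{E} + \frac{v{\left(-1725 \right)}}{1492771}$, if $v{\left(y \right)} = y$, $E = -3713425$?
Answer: $- \frac{226804495992}{1108658630135} \approx -0.20458$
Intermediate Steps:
$\frac{755385}{E} + \frac{v{\left(-1725 \right)}}{1492771} = \frac{755385}{-3713425} - \frac{1725}{1492771} = 755385 \left(- \frac{1}{3713425}\right) - \frac{1725}{1492771} = - \frac{151077}{742685} - \frac{1725}{1492771} = - \frac{226804495992}{1108658630135}$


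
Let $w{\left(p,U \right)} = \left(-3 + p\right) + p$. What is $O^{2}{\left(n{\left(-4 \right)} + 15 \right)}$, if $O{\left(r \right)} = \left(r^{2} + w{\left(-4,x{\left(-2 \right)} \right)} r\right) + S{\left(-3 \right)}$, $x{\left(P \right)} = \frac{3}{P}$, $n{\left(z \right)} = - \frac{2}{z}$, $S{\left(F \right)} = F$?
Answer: $\frac{71289}{16} \approx 4455.6$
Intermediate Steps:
$w{\left(p,U \right)} = -3 + 2 p$
$O{\left(r \right)} = -3 + r^{2} - 11 r$ ($O{\left(r \right)} = \left(r^{2} + \left(-3 + 2 \left(-4\right)\right) r\right) - 3 = \left(r^{2} + \left(-3 - 8\right) r\right) - 3 = \left(r^{2} - 11 r\right) - 3 = -3 + r^{2} - 11 r$)
$O^{2}{\left(n{\left(-4 \right)} + 15 \right)} = \left(-3 + \left(- \frac{2}{-4} + 15\right)^{2} - 11 \left(- \frac{2}{-4} + 15\right)\right)^{2} = \left(-3 + \left(\left(-2\right) \left(- \frac{1}{4}\right) + 15\right)^{2} - 11 \left(\left(-2\right) \left(- \frac{1}{4}\right) + 15\right)\right)^{2} = \left(-3 + \left(\frac{1}{2} + 15\right)^{2} - 11 \left(\frac{1}{2} + 15\right)\right)^{2} = \left(-3 + \left(\frac{31}{2}\right)^{2} - \frac{341}{2}\right)^{2} = \left(-3 + \frac{961}{4} - \frac{341}{2}\right)^{2} = \left(\frac{267}{4}\right)^{2} = \frac{71289}{16}$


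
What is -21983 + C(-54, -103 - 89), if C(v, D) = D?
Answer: -22175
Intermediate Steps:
-21983 + C(-54, -103 - 89) = -21983 + (-103 - 89) = -21983 - 192 = -22175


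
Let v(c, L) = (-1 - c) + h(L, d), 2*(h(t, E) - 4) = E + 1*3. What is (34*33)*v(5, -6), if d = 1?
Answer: 0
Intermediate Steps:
h(t, E) = 11/2 + E/2 (h(t, E) = 4 + (E + 1*3)/2 = 4 + (E + 3)/2 = 4 + (3 + E)/2 = 4 + (3/2 + E/2) = 11/2 + E/2)
v(c, L) = 5 - c (v(c, L) = (-1 - c) + (11/2 + (½)*1) = (-1 - c) + (11/2 + ½) = (-1 - c) + 6 = 5 - c)
(34*33)*v(5, -6) = (34*33)*(5 - 1*5) = 1122*(5 - 5) = 1122*0 = 0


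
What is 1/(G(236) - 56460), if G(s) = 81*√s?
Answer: -4705/265515267 - 9*√59/177010178 ≈ -1.8111e-5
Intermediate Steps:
1/(G(236) - 56460) = 1/(81*√236 - 56460) = 1/(81*(2*√59) - 56460) = 1/(162*√59 - 56460) = 1/(-56460 + 162*√59)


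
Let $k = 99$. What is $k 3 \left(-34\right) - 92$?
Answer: $-10190$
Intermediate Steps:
$k 3 \left(-34\right) - 92 = 99 \cdot 3 \left(-34\right) - 92 = 99 \left(-102\right) - 92 = -10098 - 92 = -10190$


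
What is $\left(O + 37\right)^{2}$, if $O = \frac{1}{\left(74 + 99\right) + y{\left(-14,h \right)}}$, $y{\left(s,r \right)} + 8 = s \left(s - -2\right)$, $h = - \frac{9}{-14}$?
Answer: $\frac{151831684}{110889} \approx 1369.2$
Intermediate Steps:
$h = \frac{9}{14}$ ($h = \left(-9\right) \left(- \frac{1}{14}\right) = \frac{9}{14} \approx 0.64286$)
$y{\left(s,r \right)} = -8 + s \left(2 + s\right)$ ($y{\left(s,r \right)} = -8 + s \left(s - -2\right) = -8 + s \left(s + \left(-2 + 4\right)\right) = -8 + s \left(s + 2\right) = -8 + s \left(2 + s\right)$)
$O = \frac{1}{333}$ ($O = \frac{1}{\left(74 + 99\right) + \left(-8 + \left(-14\right)^{2} + 2 \left(-14\right)\right)} = \frac{1}{173 - -160} = \frac{1}{173 + 160} = \frac{1}{333} \approx 0.003003$)
$\left(O + 37\right)^{2} = \left(\frac{1}{333} + 37\right)^{2} = \left(\frac{12322}{333}\right)^{2} = \frac{151831684}{110889}$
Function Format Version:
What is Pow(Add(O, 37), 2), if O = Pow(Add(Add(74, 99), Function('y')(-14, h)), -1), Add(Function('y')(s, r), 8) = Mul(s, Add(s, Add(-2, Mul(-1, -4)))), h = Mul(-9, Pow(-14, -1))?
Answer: Rational(151831684, 110889) ≈ 1369.2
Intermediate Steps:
h = Rational(9, 14) (h = Mul(-9, Rational(-1, 14)) = Rational(9, 14) ≈ 0.64286)
Function('y')(s, r) = Add(-8, Mul(s, Add(2, s))) (Function('y')(s, r) = Add(-8, Mul(s, Add(s, Add(-2, Mul(-1, -4))))) = Add(-8, Mul(s, Add(s, Add(-2, 4)))) = Add(-8, Mul(s, Add(s, 2))) = Add(-8, Mul(s, Add(2, s))))
O = Rational(1, 333) (O = Pow(Add(Add(74, 99), Add(-8, Pow(-14, 2), Mul(2, -14))), -1) = Pow(Add(173, Add(-8, 196, -28)), -1) = Pow(Add(173, 160), -1) = Pow(333, -1) = Rational(1, 333) ≈ 0.0030030)
Pow(Add(O, 37), 2) = Pow(Add(Rational(1, 333), 37), 2) = Pow(Rational(12322, 333), 2) = Rational(151831684, 110889)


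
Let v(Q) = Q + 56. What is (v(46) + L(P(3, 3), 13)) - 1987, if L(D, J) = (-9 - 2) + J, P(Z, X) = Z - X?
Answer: -1883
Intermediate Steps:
v(Q) = 56 + Q
L(D, J) = -11 + J
(v(46) + L(P(3, 3), 13)) - 1987 = ((56 + 46) + (-11 + 13)) - 1987 = (102 + 2) - 1987 = 104 - 1987 = -1883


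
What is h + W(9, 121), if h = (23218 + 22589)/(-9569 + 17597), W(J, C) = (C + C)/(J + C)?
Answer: 1316281/173940 ≈ 7.5674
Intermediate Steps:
W(J, C) = 2*C/(C + J) (W(J, C) = (2*C)/(C + J) = 2*C/(C + J))
h = 15269/2676 (h = 45807/8028 = 45807*(1/8028) = 15269/2676 ≈ 5.7059)
h + W(9, 121) = 15269/2676 + 2*121/(121 + 9) = 15269/2676 + 2*121/130 = 15269/2676 + 2*121*(1/130) = 15269/2676 + 121/65 = 1316281/173940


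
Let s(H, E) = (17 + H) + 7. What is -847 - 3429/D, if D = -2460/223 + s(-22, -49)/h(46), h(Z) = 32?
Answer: -20914367/39137 ≈ -534.39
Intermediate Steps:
s(H, E) = 24 + H
D = -39137/3568 (D = -2460/223 + (24 - 22)/32 = -2460*1/223 + 2*(1/32) = -2460/223 + 1/16 = -39137/3568 ≈ -10.969)
-847 - 3429/D = -847 - 3429/(-39137/3568) = -847 - 3429*(-3568)/39137 = -847 - 1*(-12234672/39137) = -847 + 12234672/39137 = -20914367/39137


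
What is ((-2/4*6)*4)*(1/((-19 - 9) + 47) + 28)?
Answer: -6396/19 ≈ -336.63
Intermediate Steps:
((-2/4*6)*4)*(1/((-19 - 9) + 47) + 28) = ((-2*¼*6)*4)*(1/(-28 + 47) + 28) = (-½*6*4)*(1/19 + 28) = (-3*4)*(1/19 + 28) = -12*533/19 = -6396/19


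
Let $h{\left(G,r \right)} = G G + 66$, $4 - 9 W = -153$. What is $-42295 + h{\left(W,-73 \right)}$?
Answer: $- \frac{3395900}{81} \approx -41925.0$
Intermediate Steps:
$W = \frac{157}{9}$ ($W = \frac{4}{9} - -17 = \frac{4}{9} + 17 = \frac{157}{9} \approx 17.444$)
$h{\left(G,r \right)} = 66 + G^{2}$ ($h{\left(G,r \right)} = G^{2} + 66 = 66 + G^{2}$)
$-42295 + h{\left(W,-73 \right)} = -42295 + \left(66 + \left(\frac{157}{9}\right)^{2}\right) = -42295 + \left(66 + \frac{24649}{81}\right) = -42295 + \frac{29995}{81} = - \frac{3395900}{81}$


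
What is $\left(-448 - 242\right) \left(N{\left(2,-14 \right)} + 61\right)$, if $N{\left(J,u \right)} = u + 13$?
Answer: $-41400$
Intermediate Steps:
$N{\left(J,u \right)} = 13 + u$
$\left(-448 - 242\right) \left(N{\left(2,-14 \right)} + 61\right) = \left(-448 - 242\right) \left(\left(13 - 14\right) + 61\right) = - 690 \left(-1 + 61\right) = \left(-690\right) 60 = -41400$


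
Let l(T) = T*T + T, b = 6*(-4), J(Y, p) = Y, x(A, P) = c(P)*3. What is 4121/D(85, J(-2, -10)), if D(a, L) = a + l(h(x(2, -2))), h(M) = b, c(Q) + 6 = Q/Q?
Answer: 317/49 ≈ 6.4694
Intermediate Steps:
c(Q) = -5 (c(Q) = -6 + Q/Q = -6 + 1 = -5)
x(A, P) = -15 (x(A, P) = -5*3 = -15)
b = -24
h(M) = -24
l(T) = T + T² (l(T) = T² + T = T + T²)
D(a, L) = 552 + a (D(a, L) = a - 24*(1 - 24) = a - 24*(-23) = a + 552 = 552 + a)
4121/D(85, J(-2, -10)) = 4121/(552 + 85) = 4121/637 = 4121*(1/637) = 317/49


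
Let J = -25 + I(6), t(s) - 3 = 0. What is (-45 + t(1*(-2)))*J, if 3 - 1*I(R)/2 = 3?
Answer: 1050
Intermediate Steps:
t(s) = 3 (t(s) = 3 + 0 = 3)
I(R) = 0 (I(R) = 6 - 2*3 = 6 - 6 = 0)
J = -25 (J = -25 + 0 = -25)
(-45 + t(1*(-2)))*J = (-45 + 3)*(-25) = -42*(-25) = 1050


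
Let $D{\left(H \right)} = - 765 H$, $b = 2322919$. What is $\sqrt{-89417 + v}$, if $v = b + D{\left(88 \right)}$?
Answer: $\sqrt{2166182} \approx 1471.8$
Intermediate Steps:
$v = 2255599$ ($v = 2322919 - 67320 = 2255599$)
$\sqrt{-89417 + v} = \sqrt{-89417 + 2255599} = \sqrt{2166182}$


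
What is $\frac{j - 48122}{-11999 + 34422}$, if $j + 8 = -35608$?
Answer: $- \frac{83738}{22423} \approx -3.7345$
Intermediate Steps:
$j = -35616$ ($j = -8 - 35608 = -35616$)
$\frac{j - 48122}{-11999 + 34422} = \frac{-35616 - 48122}{-11999 + 34422} = - \frac{83738}{22423}$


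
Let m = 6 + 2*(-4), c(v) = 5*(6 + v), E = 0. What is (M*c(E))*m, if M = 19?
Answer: -1140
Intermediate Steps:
c(v) = 30 + 5*v
m = -2 (m = 6 - 8 = -2)
(M*c(E))*m = (19*(30 + 5*0))*(-2) = (19*(30 + 0))*(-2) = (19*30)*(-2) = 570*(-2) = -1140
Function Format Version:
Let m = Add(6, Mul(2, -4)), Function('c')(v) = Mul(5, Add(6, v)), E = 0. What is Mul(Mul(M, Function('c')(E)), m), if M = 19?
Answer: -1140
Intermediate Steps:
Function('c')(v) = Add(30, Mul(5, v))
m = -2 (m = Add(6, -8) = -2)
Mul(Mul(M, Function('c')(E)), m) = Mul(Mul(19, Add(30, Mul(5, 0))), -2) = Mul(Mul(19, Add(30, 0)), -2) = Mul(Mul(19, 30), -2) = Mul(570, -2) = -1140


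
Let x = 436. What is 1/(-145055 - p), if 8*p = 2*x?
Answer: -1/145164 ≈ -6.8888e-6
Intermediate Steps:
p = 109 (p = (2*436)/8 = (⅛)*872 = 109)
1/(-145055 - p) = 1/(-145055 - 1*109) = 1/(-145055 - 109) = 1/(-145164) = -1/145164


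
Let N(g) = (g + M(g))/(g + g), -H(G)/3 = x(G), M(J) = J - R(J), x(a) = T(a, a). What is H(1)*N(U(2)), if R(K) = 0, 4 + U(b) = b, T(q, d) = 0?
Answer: 0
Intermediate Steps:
x(a) = 0
U(b) = -4 + b
M(J) = J (M(J) = J - 1*0 = J + 0 = J)
H(G) = 0 (H(G) = -3*0 = 0)
N(g) = 1 (N(g) = (g + g)/(g + g) = (2*g)/((2*g)) = (2*g)*(1/(2*g)) = 1)
H(1)*N(U(2)) = 0*1 = 0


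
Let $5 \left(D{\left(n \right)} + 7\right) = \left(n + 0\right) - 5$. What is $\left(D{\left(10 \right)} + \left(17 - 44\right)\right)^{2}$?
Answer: $1089$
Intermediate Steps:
$D{\left(n \right)} = -8 + \frac{n}{5}$ ($D{\left(n \right)} = -7 + \frac{\left(n + 0\right) - 5}{5} = -7 + \frac{n - 5}{5} = -7 + \frac{-5 + n}{5} = -7 + \left(-1 + \frac{n}{5}\right) = -8 + \frac{n}{5}$)
$\left(D{\left(10 \right)} + \left(17 - 44\right)\right)^{2} = \left(\left(-8 + \frac{1}{5} \cdot 10\right) + \left(17 - 44\right)\right)^{2} = \left(\left(-8 + 2\right) - 27\right)^{2} = \left(-6 - 27\right)^{2} = \left(-33\right)^{2} = 1089$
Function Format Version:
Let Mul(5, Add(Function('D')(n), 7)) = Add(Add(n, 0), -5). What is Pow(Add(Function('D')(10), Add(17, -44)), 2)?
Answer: 1089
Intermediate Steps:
Function('D')(n) = Add(-8, Mul(Rational(1, 5), n)) (Function('D')(n) = Add(-7, Mul(Rational(1, 5), Add(Add(n, 0), -5))) = Add(-7, Mul(Rational(1, 5), Add(n, -5))) = Add(-7, Mul(Rational(1, 5), Add(-5, n))) = Add(-7, Add(-1, Mul(Rational(1, 5), n))) = Add(-8, Mul(Rational(1, 5), n)))
Pow(Add(Function('D')(10), Add(17, -44)), 2) = Pow(Add(Add(-8, Mul(Rational(1, 5), 10)), Add(17, -44)), 2) = Pow(Add(Add(-8, 2), -27), 2) = Pow(Add(-6, -27), 2) = Pow(-33, 2) = 1089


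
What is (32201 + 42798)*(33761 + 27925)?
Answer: 4626388314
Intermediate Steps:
(32201 + 42798)*(33761 + 27925) = 74999*61686 = 4626388314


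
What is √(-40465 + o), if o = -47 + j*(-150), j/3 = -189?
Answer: √44538 ≈ 211.04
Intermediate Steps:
j = -567 (j = 3*(-189) = -567)
o = 85003 (o = -47 - 567*(-150) = -47 + 85050 = 85003)
√(-40465 + o) = √(-40465 + 85003) = √44538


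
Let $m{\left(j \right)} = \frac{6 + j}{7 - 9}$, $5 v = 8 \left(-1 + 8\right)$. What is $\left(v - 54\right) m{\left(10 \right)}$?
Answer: $\frac{1712}{5} \approx 342.4$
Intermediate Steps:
$v = \frac{56}{5}$ ($v = \frac{8 \left(-1 + 8\right)}{5} = \frac{8 \cdot 7}{5} = \frac{1}{5} \cdot 56 = \frac{56}{5} \approx 11.2$)
$m{\left(j \right)} = -3 - \frac{j}{2}$ ($m{\left(j \right)} = \frac{6 + j}{-2} = \left(6 + j\right) \left(- \frac{1}{2}\right) = -3 - \frac{j}{2}$)
$\left(v - 54\right) m{\left(10 \right)} = \left(\frac{56}{5} - 54\right) \left(-3 - 5\right) = - \frac{214 \left(-3 - 5\right)}{5} = \left(- \frac{214}{5}\right) \left(-8\right) = \frac{1712}{5}$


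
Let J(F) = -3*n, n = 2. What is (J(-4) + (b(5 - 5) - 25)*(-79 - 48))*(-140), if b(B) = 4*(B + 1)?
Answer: -372540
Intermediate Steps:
J(F) = -6 (J(F) = -3*2 = -6)
b(B) = 4 + 4*B (b(B) = 4*(1 + B) = 4 + 4*B)
(J(-4) + (b(5 - 5) - 25)*(-79 - 48))*(-140) = (-6 + ((4 + 4*(5 - 5)) - 25)*(-79 - 48))*(-140) = (-6 + ((4 + 4*0) - 25)*(-127))*(-140) = (-6 + ((4 + 0) - 25)*(-127))*(-140) = (-6 + (4 - 25)*(-127))*(-140) = (-6 - 21*(-127))*(-140) = (-6 + 2667)*(-140) = 2661*(-140) = -372540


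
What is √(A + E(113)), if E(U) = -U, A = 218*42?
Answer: √9043 ≈ 95.095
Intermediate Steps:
A = 9156
√(A + E(113)) = √(9156 - 1*113) = √(9156 - 113) = √9043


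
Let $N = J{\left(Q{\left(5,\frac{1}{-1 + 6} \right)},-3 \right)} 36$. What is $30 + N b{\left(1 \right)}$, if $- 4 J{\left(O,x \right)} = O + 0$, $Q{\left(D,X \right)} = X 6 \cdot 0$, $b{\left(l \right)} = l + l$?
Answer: $30$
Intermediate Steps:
$b{\left(l \right)} = 2 l$
$Q{\left(D,X \right)} = 0$ ($Q{\left(D,X \right)} = 6 X 0 = 0$)
$J{\left(O,x \right)} = - \frac{O}{4}$ ($J{\left(O,x \right)} = - \frac{O + 0}{4} = - \frac{O}{4}$)
$N = 0$ ($N = \left(- \frac{1}{4}\right) 0 \cdot 36 = 0 \cdot 36 = 0$)
$30 + N b{\left(1 \right)} = 30 + 0 \cdot 2 \cdot 1 = 30 + 0 \cdot 2 = 30 + 0 = 30$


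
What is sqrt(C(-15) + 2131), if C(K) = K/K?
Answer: 2*sqrt(533) ≈ 46.174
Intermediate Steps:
C(K) = 1
sqrt(C(-15) + 2131) = sqrt(1 + 2131) = sqrt(2132) = 2*sqrt(533)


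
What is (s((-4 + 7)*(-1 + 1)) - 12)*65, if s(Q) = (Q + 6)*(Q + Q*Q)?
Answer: -780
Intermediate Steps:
s(Q) = (6 + Q)*(Q + Q²)
(s((-4 + 7)*(-1 + 1)) - 12)*65 = (((-4 + 7)*(-1 + 1))*(6 + ((-4 + 7)*(-1 + 1))² + 7*((-4 + 7)*(-1 + 1))) - 12)*65 = ((3*0)*(6 + (3*0)² + 7*(3*0)) - 12)*65 = (0*(6 + 0² + 7*0) - 12)*65 = (0*(6 + 0 + 0) - 12)*65 = (0*6 - 12)*65 = (0 - 12)*65 = -12*65 = -780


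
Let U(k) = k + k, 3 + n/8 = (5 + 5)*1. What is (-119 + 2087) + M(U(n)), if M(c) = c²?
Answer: 14512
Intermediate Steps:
n = 56 (n = -24 + 8*((5 + 5)*1) = -24 + 8*(10*1) = -24 + 8*10 = -24 + 80 = 56)
U(k) = 2*k
(-119 + 2087) + M(U(n)) = (-119 + 2087) + (2*56)² = 1968 + 112² = 1968 + 12544 = 14512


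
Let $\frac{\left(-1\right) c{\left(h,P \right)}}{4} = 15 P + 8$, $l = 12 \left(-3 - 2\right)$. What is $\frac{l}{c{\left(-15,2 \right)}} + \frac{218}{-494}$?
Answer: $- \frac{23}{494} \approx -0.046559$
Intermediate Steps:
$l = -60$ ($l = 12 \left(-5\right) = -60$)
$c{\left(h,P \right)} = -32 - 60 P$ ($c{\left(h,P \right)} = - 4 \left(15 P + 8\right) = - 4 \left(8 + 15 P\right) = -32 - 60 P$)
$\frac{l}{c{\left(-15,2 \right)}} + \frac{218}{-494} = - \frac{60}{-32 - 120} + \frac{218}{-494} = - \frac{60}{-32 - 120} + 218 \left(- \frac{1}{494}\right) = - \frac{60}{-152} - \frac{109}{247} = \left(-60\right) \left(- \frac{1}{152}\right) - \frac{109}{247} = \frac{15}{38} - \frac{109}{247} = - \frac{23}{494}$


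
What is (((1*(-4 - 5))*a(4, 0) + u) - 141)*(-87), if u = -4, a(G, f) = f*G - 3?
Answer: 10266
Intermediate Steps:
a(G, f) = -3 + G*f (a(G, f) = G*f - 3 = -3 + G*f)
(((1*(-4 - 5))*a(4, 0) + u) - 141)*(-87) = (((1*(-4 - 5))*(-3 + 4*0) - 4) - 141)*(-87) = (((1*(-9))*(-3 + 0) - 4) - 141)*(-87) = ((-9*(-3) - 4) - 141)*(-87) = ((27 - 4) - 141)*(-87) = (23 - 141)*(-87) = -118*(-87) = 10266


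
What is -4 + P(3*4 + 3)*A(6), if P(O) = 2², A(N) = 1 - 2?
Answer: -8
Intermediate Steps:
A(N) = -1
P(O) = 4
-4 + P(3*4 + 3)*A(6) = -4 + 4*(-1) = -4 - 4 = -8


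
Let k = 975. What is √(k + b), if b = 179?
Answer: √1154 ≈ 33.971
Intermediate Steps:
√(k + b) = √(975 + 179) = √1154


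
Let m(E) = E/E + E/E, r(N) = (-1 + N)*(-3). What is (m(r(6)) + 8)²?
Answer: 100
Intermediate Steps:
r(N) = 3 - 3*N
m(E) = 2 (m(E) = 1 + 1 = 2)
(m(r(6)) + 8)² = (2 + 8)² = 10² = 100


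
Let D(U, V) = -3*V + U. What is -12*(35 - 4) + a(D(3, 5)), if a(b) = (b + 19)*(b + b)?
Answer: -540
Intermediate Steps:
D(U, V) = U - 3*V
a(b) = 2*b*(19 + b) (a(b) = (19 + b)*(2*b) = 2*b*(19 + b))
-12*(35 - 4) + a(D(3, 5)) = -12*(35 - 4) + 2*(3 - 3*5)*(19 + (3 - 3*5)) = -12*31 + 2*(3 - 15)*(19 + (3 - 15)) = -372 + 2*(-12)*(19 - 12) = -372 + 2*(-12)*7 = -372 - 168 = -540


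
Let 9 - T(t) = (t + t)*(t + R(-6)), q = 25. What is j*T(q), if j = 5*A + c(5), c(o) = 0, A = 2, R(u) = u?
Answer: -9410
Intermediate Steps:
T(t) = 9 - 2*t*(-6 + t) (T(t) = 9 - (t + t)*(t - 6) = 9 - 2*t*(-6 + t))
j = 10 (j = 5*2 + 0 = 10 + 0 = 10)
j*T(q) = 10*(9 - 2*25**2 + 12*25) = 10*(9 - 2*625 + 300) = 10*(9 - 1250 + 300) = 10*(-941) = -9410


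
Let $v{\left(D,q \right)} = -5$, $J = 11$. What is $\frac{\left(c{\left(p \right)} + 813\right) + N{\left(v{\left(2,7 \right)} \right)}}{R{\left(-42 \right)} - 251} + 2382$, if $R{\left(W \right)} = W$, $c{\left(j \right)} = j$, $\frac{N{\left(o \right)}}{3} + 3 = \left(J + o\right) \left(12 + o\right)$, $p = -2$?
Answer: $\frac{696998}{293} \approx 2378.8$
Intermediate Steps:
$N{\left(o \right)} = -9 + 3 \left(11 + o\right) \left(12 + o\right)$
$\frac{\left(c{\left(p \right)} + 813\right) + N{\left(v{\left(2,7 \right)} \right)}}{R{\left(-42 \right)} - 251} + 2382 = \frac{\left(-2 + 813\right) + \left(387 + 3 \left(-5\right)^{2} + 69 \left(-5\right)\right)}{-42 - 251} + 2382 = \frac{811 + \left(387 + 3 \cdot 25 - 345\right)}{-293} + 2382 = \left(811 + \left(387 + 75 - 345\right)\right) \left(- \frac{1}{293}\right) + 2382 = \left(811 + 117\right) \left(- \frac{1}{293}\right) + 2382 = 928 \left(- \frac{1}{293}\right) + 2382 = - \frac{928}{293} + 2382 = \frac{696998}{293}$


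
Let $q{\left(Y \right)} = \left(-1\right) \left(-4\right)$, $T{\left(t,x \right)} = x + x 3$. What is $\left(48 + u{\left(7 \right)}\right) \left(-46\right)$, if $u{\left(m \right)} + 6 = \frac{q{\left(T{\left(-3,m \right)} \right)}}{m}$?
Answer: $- \frac{13708}{7} \approx -1958.3$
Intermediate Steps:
$T{\left(t,x \right)} = 4 x$ ($T{\left(t,x \right)} = x + 3 x = 4 x$)
$q{\left(Y \right)} = 4$
$u{\left(m \right)} = -6 + \frac{4}{m}$
$\left(48 + u{\left(7 \right)}\right) \left(-46\right) = \left(48 - \left(6 - \frac{4}{7}\right)\right) \left(-46\right) = \left(48 + \left(-6 + 4 \cdot \frac{1}{7}\right)\right) \left(-46\right) = \left(48 + \left(-6 + \frac{4}{7}\right)\right) \left(-46\right) = \left(48 - \frac{38}{7}\right) \left(-46\right) = \frac{298}{7} \left(-46\right) = - \frac{13708}{7}$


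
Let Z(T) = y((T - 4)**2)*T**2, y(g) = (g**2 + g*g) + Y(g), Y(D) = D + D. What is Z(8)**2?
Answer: 1212153856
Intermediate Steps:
Y(D) = 2*D
y(g) = 2*g + 2*g**2 (y(g) = (g**2 + g*g) + 2*g = (g**2 + g**2) + 2*g = 2*g**2 + 2*g = 2*g + 2*g**2)
Z(T) = 2*T**2*(-4 + T)**2*(1 + (-4 + T)**2) (Z(T) = (2*(T - 4)**2*(1 + (T - 4)**2))*T**2 = (2*(-4 + T)**2*(1 + (-4 + T)**2))*T**2 = 2*T**2*(-4 + T)**2*(1 + (-4 + T)**2))
Z(8)**2 = (2*8**2*(-4 + 8)**2*(1 + (-4 + 8)**2))**2 = (2*64*4**2*(1 + 4**2))**2 = (2*64*16*(1 + 16))**2 = (2*64*16*17)**2 = 34816**2 = 1212153856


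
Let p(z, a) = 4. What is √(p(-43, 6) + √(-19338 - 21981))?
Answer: √(4 + 3*I*√4591) ≈ 10.181 + 9.9827*I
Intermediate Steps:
√(p(-43, 6) + √(-19338 - 21981)) = √(4 + √(-19338 - 21981)) = √(4 + √(-41319)) = √(4 + 3*I*√4591)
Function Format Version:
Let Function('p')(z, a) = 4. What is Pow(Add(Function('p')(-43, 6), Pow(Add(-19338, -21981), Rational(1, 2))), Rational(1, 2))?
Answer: Pow(Add(4, Mul(3, I, Pow(4591, Rational(1, 2)))), Rational(1, 2)) ≈ Add(10.181, Mul(9.9827, I))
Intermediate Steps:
Pow(Add(Function('p')(-43, 6), Pow(Add(-19338, -21981), Rational(1, 2))), Rational(1, 2)) = Pow(Add(4, Pow(Add(-19338, -21981), Rational(1, 2))), Rational(1, 2)) = Pow(Add(4, Pow(-41319, Rational(1, 2))), Rational(1, 2)) = Pow(Add(4, Mul(3, I, Pow(4591, Rational(1, 2)))), Rational(1, 2))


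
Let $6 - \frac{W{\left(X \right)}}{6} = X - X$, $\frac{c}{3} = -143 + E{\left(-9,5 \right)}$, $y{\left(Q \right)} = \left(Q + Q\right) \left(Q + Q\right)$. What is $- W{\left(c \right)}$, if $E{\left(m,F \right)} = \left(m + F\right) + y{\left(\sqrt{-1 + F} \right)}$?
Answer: $-36$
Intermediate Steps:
$y{\left(Q \right)} = 4 Q^{2}$ ($y{\left(Q \right)} = 2 Q 2 Q = 4 Q^{2}$)
$E{\left(m,F \right)} = -4 + m + 5 F$ ($E{\left(m,F \right)} = \left(m + F\right) + 4 \left(\sqrt{-1 + F}\right)^{2} = \left(F + m\right) + 4 \left(-1 + F\right) = \left(F + m\right) + \left(-4 + 4 F\right) = -4 + m + 5 F$)
$c = -393$ ($c = 3 \left(-143 - -12\right) = 3 \left(-143 + 12\right) = 3 \left(-131\right) = -393$)
$W{\left(X \right)} = 36$ ($W{\left(X \right)} = 36 - 6 \left(X - X\right) = 36 - 0 = 36 + 0 = 36$)
$- W{\left(c \right)} = \left(-1\right) 36 = -36$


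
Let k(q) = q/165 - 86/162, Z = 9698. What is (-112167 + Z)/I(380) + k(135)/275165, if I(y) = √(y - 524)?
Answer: 256/245172015 + 102469*I/12 ≈ 1.0442e-6 + 8539.1*I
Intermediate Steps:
k(q) = -43/81 + q/165 (k(q) = q*(1/165) - 86*1/162 = q/165 - 43/81 = -43/81 + q/165)
I(y) = √(-524 + y)
(-112167 + Z)/I(380) + k(135)/275165 = (-112167 + 9698)/(√(-524 + 380)) + (-43/81 + (1/165)*135)/275165 = -102469*(-I/12) + (-43/81 + 9/11)*(1/275165) = -102469*(-I/12) + (256/891)*(1/275165) = -(-102469)*I/12 + 256/245172015 = 102469*I/12 + 256/245172015 = 256/245172015 + 102469*I/12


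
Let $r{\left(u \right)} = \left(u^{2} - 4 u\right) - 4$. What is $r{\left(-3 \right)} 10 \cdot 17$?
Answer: $2890$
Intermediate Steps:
$r{\left(u \right)} = -4 + u^{2} - 4 u$
$r{\left(-3 \right)} 10 \cdot 17 = \left(-4 + \left(-3\right)^{2} - -12\right) 10 \cdot 17 = \left(-4 + 9 + 12\right) 10 \cdot 17 = 17 \cdot 10 \cdot 17 = 170 \cdot 17 = 2890$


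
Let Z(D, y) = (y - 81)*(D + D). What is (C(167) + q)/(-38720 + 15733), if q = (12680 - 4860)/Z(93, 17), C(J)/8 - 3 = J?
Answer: -4045405/68409312 ≈ -0.059135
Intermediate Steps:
C(J) = 24 + 8*J
Z(D, y) = 2*D*(-81 + y) (Z(D, y) = (-81 + y)*(2*D) = 2*D*(-81 + y))
q = -1955/2976 (q = (12680 - 4860)/((2*93*(-81 + 17))) = 7820/((2*93*(-64))) = 7820/(-11904) = 7820*(-1/11904) = -1955/2976 ≈ -0.65692)
(C(167) + q)/(-38720 + 15733) = ((24 + 8*167) - 1955/2976)/(-38720 + 15733) = ((24 + 1336) - 1955/2976)/(-22987) = (1360 - 1955/2976)*(-1/22987) = (4045405/2976)*(-1/22987) = -4045405/68409312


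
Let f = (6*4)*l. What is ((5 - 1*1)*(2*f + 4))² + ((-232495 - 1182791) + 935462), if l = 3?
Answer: -129360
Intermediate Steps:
f = 72 (f = (6*4)*3 = 24*3 = 72)
((5 - 1*1)*(2*f + 4))² + ((-232495 - 1182791) + 935462) = ((5 - 1*1)*(2*72 + 4))² + ((-232495 - 1182791) + 935462) = ((5 - 1)*(144 + 4))² + (-1415286 + 935462) = (4*148)² - 479824 = 592² - 479824 = 350464 - 479824 = -129360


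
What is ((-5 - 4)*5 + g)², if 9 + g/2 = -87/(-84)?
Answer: 727609/196 ≈ 3712.3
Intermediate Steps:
g = -223/14 (g = -18 + 2*(-87/(-84)) = -18 + 2*(-87*(-1/84)) = -18 + 2*(29/28) = -18 + 29/14 = -223/14 ≈ -15.929)
((-5 - 4)*5 + g)² = ((-5 - 4)*5 - 223/14)² = (-9*5 - 223/14)² = (-45 - 223/14)² = (-853/14)² = 727609/196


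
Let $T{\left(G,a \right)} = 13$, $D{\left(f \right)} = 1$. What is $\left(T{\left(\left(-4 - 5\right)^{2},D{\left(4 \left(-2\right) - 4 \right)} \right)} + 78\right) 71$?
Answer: $6461$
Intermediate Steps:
$\left(T{\left(\left(-4 - 5\right)^{2},D{\left(4 \left(-2\right) - 4 \right)} \right)} + 78\right) 71 = \left(13 + 78\right) 71 = 91 \cdot 71 = 6461$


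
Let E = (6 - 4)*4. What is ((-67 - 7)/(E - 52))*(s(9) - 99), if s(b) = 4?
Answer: -3515/22 ≈ -159.77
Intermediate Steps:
E = 8 (E = 2*4 = 8)
((-67 - 7)/(E - 52))*(s(9) - 99) = ((-67 - 7)/(8 - 52))*(4 - 99) = -74/(-44)*(-95) = -74*(-1/44)*(-95) = (37/22)*(-95) = -3515/22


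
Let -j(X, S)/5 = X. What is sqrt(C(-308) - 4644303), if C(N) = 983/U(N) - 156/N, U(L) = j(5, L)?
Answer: I*sqrt(688407565307)/385 ≈ 2155.1*I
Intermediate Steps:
j(X, S) = -5*X
U(L) = -25 (U(L) = -5*5 = -25)
C(N) = -983/25 - 156/N (C(N) = 983/(-25) - 156/N = 983*(-1/25) - 156/N = -983/25 - 156/N)
sqrt(C(-308) - 4644303) = sqrt((-983/25 - 156/(-308)) - 4644303) = sqrt((-983/25 - 156*(-1/308)) - 4644303) = sqrt((-983/25 + 39/77) - 4644303) = sqrt(-74716/1925 - 4644303) = sqrt(-8940357991/1925) = I*sqrt(688407565307)/385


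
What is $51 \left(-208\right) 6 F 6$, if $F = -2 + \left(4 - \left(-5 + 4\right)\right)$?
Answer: $-1145664$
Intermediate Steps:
$F = 3$ ($F = -2 + \left(4 - -1\right) = -2 + \left(4 + 1\right) = -2 + 5 = 3$)
$51 \left(-208\right) 6 F 6 = 51 \left(-208\right) 6 \cdot 3 \cdot 6 = - 10608 \cdot 18 \cdot 6 = \left(-10608\right) 108 = -1145664$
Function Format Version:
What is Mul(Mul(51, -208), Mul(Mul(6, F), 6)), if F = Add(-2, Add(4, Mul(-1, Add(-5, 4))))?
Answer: -1145664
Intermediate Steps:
F = 3 (F = Add(-2, Add(4, Mul(-1, -1))) = Add(-2, Add(4, 1)) = Add(-2, 5) = 3)
Mul(Mul(51, -208), Mul(Mul(6, F), 6)) = Mul(Mul(51, -208), Mul(Mul(6, 3), 6)) = Mul(-10608, Mul(18, 6)) = Mul(-10608, 108) = -1145664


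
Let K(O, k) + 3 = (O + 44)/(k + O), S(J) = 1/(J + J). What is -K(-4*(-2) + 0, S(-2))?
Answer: -115/31 ≈ -3.7097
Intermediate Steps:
S(J) = 1/(2*J)
K(O, k) = -3 + (44 + O)/(O + k) (K(O, k) = -3 + (O + 44)/(k + O) = -3 + (44 + O)/(O + k))
-K(-4*(-2) + 0, S(-2)) = -(44 - 3/(2*(-2)) - 2*(-4*(-2) + 0))/((-4*(-2) + 0) + (1/2)/(-2)) = -(44 - 3*(-1)/(2*2) - 2*(8 + 0))/((8 + 0) + (1/2)*(-1/2)) = -(44 - 3*(-1/4) - 2*8)/(8 - 1/4) = -(44 + 3/4 - 16)/31/4 = -4*115/(31*4) = -1*115/31 = -115/31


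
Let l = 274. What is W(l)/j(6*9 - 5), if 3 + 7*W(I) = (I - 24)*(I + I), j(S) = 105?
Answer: 19571/105 ≈ 186.39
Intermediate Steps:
W(I) = -3/7 + 2*I*(-24 + I)/7 (W(I) = -3/7 + ((I - 24)*(I + I))/7 = -3/7 + ((-24 + I)*(2*I))/7 = -3/7 + (2*I*(-24 + I))/7 = -3/7 + 2*I*(-24 + I)/7)
W(l)/j(6*9 - 5) = (-3/7 - 48/7*274 + (2/7)*274**2)/105 = (-3/7 - 13152/7 + (2/7)*75076)*(1/105) = (-3/7 - 13152/7 + 150152/7)*(1/105) = 19571*(1/105) = 19571/105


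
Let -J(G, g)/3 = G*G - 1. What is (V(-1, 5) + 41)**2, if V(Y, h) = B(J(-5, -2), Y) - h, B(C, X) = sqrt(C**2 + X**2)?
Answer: (36 + sqrt(5185))**2 ≈ 11666.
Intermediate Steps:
J(G, g) = 3 - 3*G**2 (J(G, g) = -3*(G*G - 1) = -3*(G**2 - 1) = -3*(-1 + G**2) = 3 - 3*G**2)
V(Y, h) = sqrt(5184 + Y**2) - h (V(Y, h) = sqrt((3 - 3*(-5)**2)**2 + Y**2) - h = sqrt((3 - 3*25)**2 + Y**2) - h = sqrt((3 - 75)**2 + Y**2) - h = sqrt((-72)**2 + Y**2) - h = sqrt(5184 + Y**2) - h)
(V(-1, 5) + 41)**2 = ((sqrt(5184 + (-1)**2) - 1*5) + 41)**2 = ((sqrt(5184 + 1) - 5) + 41)**2 = ((sqrt(5185) - 5) + 41)**2 = ((-5 + sqrt(5185)) + 41)**2 = (36 + sqrt(5185))**2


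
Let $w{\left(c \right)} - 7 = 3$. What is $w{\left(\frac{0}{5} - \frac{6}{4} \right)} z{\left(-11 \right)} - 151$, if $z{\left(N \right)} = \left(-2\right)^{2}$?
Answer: $-111$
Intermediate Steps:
$z{\left(N \right)} = 4$
$w{\left(c \right)} = 10$ ($w{\left(c \right)} = 7 + 3 = 10$)
$w{\left(\frac{0}{5} - \frac{6}{4} \right)} z{\left(-11 \right)} - 151 = 10 \cdot 4 - 151 = 40 - 151 = -111$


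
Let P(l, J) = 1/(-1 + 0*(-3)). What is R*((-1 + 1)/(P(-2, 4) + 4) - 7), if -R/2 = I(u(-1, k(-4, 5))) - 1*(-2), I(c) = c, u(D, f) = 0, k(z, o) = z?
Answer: 28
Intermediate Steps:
P(l, J) = -1 (P(l, J) = 1/(-1 + 0) = 1/(-1) = -1)
R = -4 (R = -2*(0 - 1*(-2)) = -2*(0 + 2) = -2*2 = -4)
R*((-1 + 1)/(P(-2, 4) + 4) - 7) = -4*((-1 + 1)/(-1 + 4) - 7) = -4*(0/3 - 7) = -4*(0*(⅓) - 7) = -4*(0 - 7) = -4*(-7) = 28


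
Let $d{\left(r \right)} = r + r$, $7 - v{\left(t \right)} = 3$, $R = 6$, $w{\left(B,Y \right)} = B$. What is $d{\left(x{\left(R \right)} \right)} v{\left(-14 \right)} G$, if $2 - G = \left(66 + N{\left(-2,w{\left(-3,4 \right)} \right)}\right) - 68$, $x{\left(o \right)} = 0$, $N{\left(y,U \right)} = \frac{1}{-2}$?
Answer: $0$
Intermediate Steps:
$N{\left(y,U \right)} = - \frac{1}{2}$
$v{\left(t \right)} = 4$ ($v{\left(t \right)} = 7 - 3 = 4$)
$d{\left(r \right)} = 2 r$
$G = \frac{9}{2}$ ($G = 2 - \left(\left(66 - \frac{1}{2}\right) - 68\right) = 2 - \left(\frac{131}{2} - 68\right) = 2 - - \frac{5}{2} = 2 + \frac{5}{2} = \frac{9}{2} \approx 4.5$)
$d{\left(x{\left(R \right)} \right)} v{\left(-14 \right)} G = 2 \cdot 0 \cdot 4 \cdot \frac{9}{2} = 0 \cdot 4 \cdot \frac{9}{2} = 0 \cdot \frac{9}{2} = 0$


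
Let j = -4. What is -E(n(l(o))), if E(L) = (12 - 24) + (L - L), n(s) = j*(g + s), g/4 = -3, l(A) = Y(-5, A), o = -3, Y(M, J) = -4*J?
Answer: 12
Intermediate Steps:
l(A) = -4*A
g = -12 (g = 4*(-3) = -12)
n(s) = 48 - 4*s (n(s) = -4*(-12 + s) = 48 - 4*s)
E(L) = -12 (E(L) = -12 + 0 = -12)
-E(n(l(o))) = -1*(-12) = 12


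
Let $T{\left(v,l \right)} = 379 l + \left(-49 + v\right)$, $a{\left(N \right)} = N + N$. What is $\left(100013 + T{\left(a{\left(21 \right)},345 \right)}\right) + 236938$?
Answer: $467699$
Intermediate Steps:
$a{\left(N \right)} = 2 N$
$T{\left(v,l \right)} = -49 + v + 379 l$
$\left(100013 + T{\left(a{\left(21 \right)},345 \right)}\right) + 236938 = \left(100013 + \left(-49 + 2 \cdot 21 + 379 \cdot 345\right)\right) + 236938 = \left(100013 + \left(-49 + 42 + 130755\right)\right) + 236938 = \left(100013 + 130748\right) + 236938 = 230761 + 236938 = 467699$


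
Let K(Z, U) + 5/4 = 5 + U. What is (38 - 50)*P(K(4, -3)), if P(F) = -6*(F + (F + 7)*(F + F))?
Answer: 891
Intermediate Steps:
K(Z, U) = 15/4 + U (K(Z, U) = -5/4 + (5 + U) = 15/4 + U)
P(F) = -6*F - 12*F*(7 + F) (P(F) = -6*(F + (7 + F)*(2*F)) = -6*(F + 2*F*(7 + F)) = -6*F - 12*F*(7 + F))
(38 - 50)*P(K(4, -3)) = (38 - 50)*(-6*(15/4 - 3)*(15 + 2*(15/4 - 3))) = -(-72)*3*(15 + 2*(¾))/4 = -(-72)*3*(15 + 3/2)/4 = -(-72)*3*33/(4*2) = -12*(-297/4) = 891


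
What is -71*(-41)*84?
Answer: 244524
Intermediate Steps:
-71*(-41)*84 = 2911*84 = 244524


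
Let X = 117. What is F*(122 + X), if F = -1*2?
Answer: -478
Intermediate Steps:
F = -2
F*(122 + X) = -2*(122 + 117) = -2*239 = -478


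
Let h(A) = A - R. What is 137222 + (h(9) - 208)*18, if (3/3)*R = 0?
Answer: 133640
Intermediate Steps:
R = 0
h(A) = A (h(A) = A - 1*0 = A + 0 = A)
137222 + (h(9) - 208)*18 = 137222 + (9 - 208)*18 = 137222 - 199*18 = 137222 - 3582 = 133640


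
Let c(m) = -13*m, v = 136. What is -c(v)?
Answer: 1768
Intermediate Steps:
-c(v) = -(-13)*136 = -1*(-1768) = 1768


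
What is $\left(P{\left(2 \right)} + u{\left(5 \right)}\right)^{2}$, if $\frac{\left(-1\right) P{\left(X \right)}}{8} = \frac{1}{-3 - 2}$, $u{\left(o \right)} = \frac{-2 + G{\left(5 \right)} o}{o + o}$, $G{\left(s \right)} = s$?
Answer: $\frac{1521}{100} \approx 15.21$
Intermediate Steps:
$u{\left(o \right)} = \frac{-2 + 5 o}{2 o}$ ($u{\left(o \right)} = \frac{-2 + 5 o}{o + o} = \frac{-2 + 5 o}{2 o}$)
$P{\left(X \right)} = \frac{8}{5}$ ($P{\left(X \right)} = - \frac{8}{-3 - 2} = - \frac{8}{-5} = \left(-8\right) \left(- \frac{1}{5}\right) = \frac{8}{5}$)
$\left(P{\left(2 \right)} + u{\left(5 \right)}\right)^{2} = \left(\frac{8}{5} + \left(\frac{5}{2} - \frac{1}{5}\right)\right)^{2} = \left(\frac{8}{5} + \frac{23}{10}\right)^{2} = \left(\frac{39}{10}\right)^{2} = \frac{1521}{100}$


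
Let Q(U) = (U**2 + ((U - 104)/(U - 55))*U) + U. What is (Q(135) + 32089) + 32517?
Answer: 1328293/16 ≈ 83018.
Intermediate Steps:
Q(U) = U + U**2 + U*(-104 + U)/(-55 + U) (Q(U) = (U**2 + ((-104 + U)/(-55 + U))*U) + U = (U**2 + U*(-104 + U)/(-55 + U)) + U = U + U**2 + U*(-104 + U)/(-55 + U))
(Q(135) + 32089) + 32517 = (135*(-159 + 135**2 - 53*135)/(-55 + 135) + 32089) + 32517 = (135*(-159 + 18225 - 7155)/80 + 32089) + 32517 = (135*(1/80)*10911 + 32089) + 32517 = (294597/16 + 32089) + 32517 = 808021/16 + 32517 = 1328293/16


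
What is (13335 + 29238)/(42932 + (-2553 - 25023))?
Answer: 42573/15356 ≈ 2.7724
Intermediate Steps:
(13335 + 29238)/(42932 + (-2553 - 25023)) = 42573/(42932 - 27576) = 42573/15356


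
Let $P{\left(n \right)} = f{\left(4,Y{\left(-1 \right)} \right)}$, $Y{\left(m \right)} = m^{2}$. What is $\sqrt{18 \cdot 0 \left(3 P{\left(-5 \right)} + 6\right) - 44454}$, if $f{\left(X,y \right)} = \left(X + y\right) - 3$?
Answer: $i \sqrt{44454} \approx 210.84 i$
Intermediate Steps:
$f{\left(X,y \right)} = -3 + X + y$
$P{\left(n \right)} = 2$ ($P{\left(n \right)} = -3 + 4 + \left(-1\right)^{2} = -3 + 4 + 1 = 2$)
$\sqrt{18 \cdot 0 \left(3 P{\left(-5 \right)} + 6\right) - 44454} = \sqrt{18 \cdot 0 \left(3 \cdot 2 + 6\right) - 44454} = \sqrt{0 \left(6 + 6\right) - 44454} = \sqrt{0 \cdot 12 - 44454} = \sqrt{0 - 44454} = \sqrt{-44454} = i \sqrt{44454}$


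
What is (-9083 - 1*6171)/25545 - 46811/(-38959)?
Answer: 601506409/995207655 ≈ 0.60440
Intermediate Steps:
(-9083 - 1*6171)/25545 - 46811/(-38959) = (-9083 - 6171)*(1/25545) - 46811*(-1/38959) = -15254*1/25545 + 46811/38959 = -15254/25545 + 46811/38959 = 601506409/995207655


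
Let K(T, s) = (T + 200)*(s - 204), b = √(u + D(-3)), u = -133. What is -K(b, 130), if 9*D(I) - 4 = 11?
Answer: 14800 + 74*I*√1182/3 ≈ 14800.0 + 848.05*I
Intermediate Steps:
D(I) = 5/3 (D(I) = 4/9 + (⅑)*11 = 4/9 + 11/9 = 5/3)
b = I*√1182/3 (b = √(-133 + 5/3) = √(-394/3) = I*√1182/3 ≈ 11.46*I)
K(T, s) = (-204 + s)*(200 + T) (K(T, s) = (200 + T)*(-204 + s) = (-204 + s)*(200 + T))
-K(b, 130) = -(-40800 - 68*I*√1182 + 200*130 + (I*√1182/3)*130) = -(-40800 - 68*I*√1182 + 26000 + 130*I*√1182/3) = -(-14800 - 74*I*√1182/3) = 14800 + 74*I*√1182/3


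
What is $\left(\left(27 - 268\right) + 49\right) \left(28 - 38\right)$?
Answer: $1920$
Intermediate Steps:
$\left(\left(27 - 268\right) + 49\right) \left(28 - 38\right) = \left(-241 + 49\right) \left(-10\right) = \left(-192\right) \left(-10\right) = 1920$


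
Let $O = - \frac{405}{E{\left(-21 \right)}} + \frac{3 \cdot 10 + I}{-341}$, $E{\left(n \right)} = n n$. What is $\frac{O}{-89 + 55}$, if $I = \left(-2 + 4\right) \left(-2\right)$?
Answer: $\frac{16619}{568106} \approx 0.029253$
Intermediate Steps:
$E{\left(n \right)} = n^{2}$
$I = -4$ ($I = 2 \left(-2\right) = -4$)
$O = - \frac{16619}{16709}$ ($O = - \frac{405}{\left(-21\right)^{2}} + \frac{3 \cdot 10 - 4}{-341} = - \frac{405}{441} + \left(30 - 4\right) \left(- \frac{1}{341}\right) = \left(-405\right) \frac{1}{441} + 26 \left(- \frac{1}{341}\right) = - \frac{45}{49} - \frac{26}{341} = - \frac{16619}{16709} \approx -0.99461$)
$\frac{O}{-89 + 55} = - \frac{16619}{16709 \left(-89 + 55\right)} = - \frac{16619}{16709 \left(-34\right)} = \left(- \frac{16619}{16709}\right) \left(- \frac{1}{34}\right) = \frac{16619}{568106}$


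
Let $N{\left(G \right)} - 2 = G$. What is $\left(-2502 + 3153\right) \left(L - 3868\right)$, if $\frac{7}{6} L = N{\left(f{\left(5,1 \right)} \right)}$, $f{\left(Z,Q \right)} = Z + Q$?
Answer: $-2513604$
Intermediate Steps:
$f{\left(Z,Q \right)} = Q + Z$
$N{\left(G \right)} = 2 + G$
$L = \frac{48}{7}$ ($L = \frac{6 \left(2 + \left(1 + 5\right)\right)}{7} = \frac{6 \left(2 + 6\right)}{7} = \frac{6}{7} \cdot 8 = \frac{48}{7} \approx 6.8571$)
$\left(-2502 + 3153\right) \left(L - 3868\right) = \left(-2502 + 3153\right) \left(\frac{48}{7} - 3868\right) = 651 \left(- \frac{27028}{7}\right) = -2513604$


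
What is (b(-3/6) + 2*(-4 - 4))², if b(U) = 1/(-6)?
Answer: 9409/36 ≈ 261.36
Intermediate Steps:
b(U) = -⅙
(b(-3/6) + 2*(-4 - 4))² = (-⅙ + 2*(-4 - 4))² = (-⅙ + 2*(-8))² = (-⅙ - 16)² = (-97/6)² = 9409/36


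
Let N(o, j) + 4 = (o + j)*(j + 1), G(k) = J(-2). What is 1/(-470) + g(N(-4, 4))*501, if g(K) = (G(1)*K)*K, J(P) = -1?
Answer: -3767521/470 ≈ -8016.0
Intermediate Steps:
G(k) = -1
N(o, j) = -4 + (1 + j)*(j + o) (N(o, j) = -4 + (o + j)*(j + 1) = -4 + (j + o)*(1 + j) = -4 + (1 + j)*(j + o))
g(K) = -K² (g(K) = (-K)*K = -K²)
1/(-470) + g(N(-4, 4))*501 = 1/(-470) - (-4 + 4 - 4 + 4² + 4*(-4))²*501 = -1/470 - (-4 + 4 - 4 + 16 - 16)²*501 = -1/470 - 1*(-4)²*501 = -1/470 - 1*16*501 = -1/470 - 16*501 = -1/470 - 8016 = -3767521/470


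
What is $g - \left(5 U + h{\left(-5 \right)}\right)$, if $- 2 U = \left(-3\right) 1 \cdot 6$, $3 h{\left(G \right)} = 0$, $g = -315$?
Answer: $-360$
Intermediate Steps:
$h{\left(G \right)} = 0$ ($h{\left(G \right)} = \frac{1}{3} \cdot 0 = 0$)
$U = 9$ ($U = - \frac{\left(-3\right) 1 \cdot 6}{2} = - \frac{\left(-3\right) 6}{2} = \left(- \frac{1}{2}\right) \left(-18\right) = 9$)
$g - \left(5 U + h{\left(-5 \right)}\right) = -315 - \left(5 \cdot 9 + 0\right) = -315 - \left(45 + 0\right) = -315 - 45 = -360$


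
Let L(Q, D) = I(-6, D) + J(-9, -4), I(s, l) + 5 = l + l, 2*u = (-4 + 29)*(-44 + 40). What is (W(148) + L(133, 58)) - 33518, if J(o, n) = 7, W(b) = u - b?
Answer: -33598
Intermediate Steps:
u = -50 (u = ((-4 + 29)*(-44 + 40))/2 = (25*(-4))/2 = (½)*(-100) = -50)
I(s, l) = -5 + 2*l (I(s, l) = -5 + (l + l) = -5 + 2*l)
W(b) = -50 - b
L(Q, D) = 2 + 2*D (L(Q, D) = (-5 + 2*D) + 7 = 2 + 2*D)
(W(148) + L(133, 58)) - 33518 = ((-50 - 1*148) + (2 + 2*58)) - 33518 = ((-50 - 148) + (2 + 116)) - 33518 = (-198 + 118) - 33518 = -80 - 33518 = -33598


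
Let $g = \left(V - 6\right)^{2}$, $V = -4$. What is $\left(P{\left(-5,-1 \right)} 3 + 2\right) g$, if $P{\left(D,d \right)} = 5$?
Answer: $1700$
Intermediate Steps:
$g = 100$ ($g = \left(-4 - 6\right)^{2} = \left(-10\right)^{2} = 100$)
$\left(P{\left(-5,-1 \right)} 3 + 2\right) g = \left(5 \cdot 3 + 2\right) 100 = \left(15 + 2\right) 100 = 17 \cdot 100 = 1700$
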